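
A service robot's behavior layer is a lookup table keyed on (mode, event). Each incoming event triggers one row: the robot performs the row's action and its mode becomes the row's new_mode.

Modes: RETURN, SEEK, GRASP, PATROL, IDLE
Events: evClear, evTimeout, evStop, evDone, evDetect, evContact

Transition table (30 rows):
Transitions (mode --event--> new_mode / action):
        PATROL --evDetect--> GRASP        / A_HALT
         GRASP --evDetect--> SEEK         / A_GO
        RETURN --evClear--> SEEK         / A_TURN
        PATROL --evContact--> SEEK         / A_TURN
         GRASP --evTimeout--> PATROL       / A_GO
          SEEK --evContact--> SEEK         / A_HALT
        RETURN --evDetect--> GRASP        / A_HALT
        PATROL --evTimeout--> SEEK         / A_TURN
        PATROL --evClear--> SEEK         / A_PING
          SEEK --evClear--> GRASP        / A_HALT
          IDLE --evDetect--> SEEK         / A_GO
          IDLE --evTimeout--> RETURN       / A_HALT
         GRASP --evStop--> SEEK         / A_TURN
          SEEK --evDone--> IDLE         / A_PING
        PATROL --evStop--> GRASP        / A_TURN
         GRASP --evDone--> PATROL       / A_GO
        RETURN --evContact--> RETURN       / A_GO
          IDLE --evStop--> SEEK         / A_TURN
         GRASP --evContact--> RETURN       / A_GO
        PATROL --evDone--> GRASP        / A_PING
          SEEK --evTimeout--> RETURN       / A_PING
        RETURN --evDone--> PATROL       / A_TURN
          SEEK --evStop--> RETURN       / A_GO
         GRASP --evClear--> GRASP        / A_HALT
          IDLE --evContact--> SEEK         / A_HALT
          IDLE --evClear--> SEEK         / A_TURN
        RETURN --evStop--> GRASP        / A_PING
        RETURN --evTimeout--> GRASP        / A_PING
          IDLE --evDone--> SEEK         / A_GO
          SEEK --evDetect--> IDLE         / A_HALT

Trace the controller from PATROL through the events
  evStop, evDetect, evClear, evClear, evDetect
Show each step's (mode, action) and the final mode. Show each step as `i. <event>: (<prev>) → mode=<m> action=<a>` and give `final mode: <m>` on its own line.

1. evStop: (PATROL) → mode=GRASP action=A_TURN
2. evDetect: (GRASP) → mode=SEEK action=A_GO
3. evClear: (SEEK) → mode=GRASP action=A_HALT
4. evClear: (GRASP) → mode=GRASP action=A_HALT
5. evDetect: (GRASP) → mode=SEEK action=A_GO

final mode: SEEK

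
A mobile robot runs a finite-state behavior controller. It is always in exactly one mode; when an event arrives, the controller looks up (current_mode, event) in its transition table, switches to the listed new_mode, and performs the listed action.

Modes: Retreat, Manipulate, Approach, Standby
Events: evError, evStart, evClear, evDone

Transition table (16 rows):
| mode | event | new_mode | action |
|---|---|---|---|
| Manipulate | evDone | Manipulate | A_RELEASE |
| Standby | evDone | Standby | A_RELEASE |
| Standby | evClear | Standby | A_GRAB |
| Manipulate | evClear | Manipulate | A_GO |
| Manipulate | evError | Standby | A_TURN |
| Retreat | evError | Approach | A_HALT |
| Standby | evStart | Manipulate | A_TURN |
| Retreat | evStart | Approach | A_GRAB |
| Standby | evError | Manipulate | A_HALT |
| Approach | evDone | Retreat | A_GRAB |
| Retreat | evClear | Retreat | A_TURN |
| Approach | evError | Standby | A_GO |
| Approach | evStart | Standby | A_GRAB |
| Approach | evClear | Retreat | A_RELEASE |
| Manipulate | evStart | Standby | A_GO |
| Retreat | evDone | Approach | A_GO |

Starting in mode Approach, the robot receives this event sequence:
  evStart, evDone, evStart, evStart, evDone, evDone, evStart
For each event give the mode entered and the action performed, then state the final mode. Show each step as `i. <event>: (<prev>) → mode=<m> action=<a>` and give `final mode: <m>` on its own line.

1. evStart: (Approach) → mode=Standby action=A_GRAB
2. evDone: (Standby) → mode=Standby action=A_RELEASE
3. evStart: (Standby) → mode=Manipulate action=A_TURN
4. evStart: (Manipulate) → mode=Standby action=A_GO
5. evDone: (Standby) → mode=Standby action=A_RELEASE
6. evDone: (Standby) → mode=Standby action=A_RELEASE
7. evStart: (Standby) → mode=Manipulate action=A_TURN

final mode: Manipulate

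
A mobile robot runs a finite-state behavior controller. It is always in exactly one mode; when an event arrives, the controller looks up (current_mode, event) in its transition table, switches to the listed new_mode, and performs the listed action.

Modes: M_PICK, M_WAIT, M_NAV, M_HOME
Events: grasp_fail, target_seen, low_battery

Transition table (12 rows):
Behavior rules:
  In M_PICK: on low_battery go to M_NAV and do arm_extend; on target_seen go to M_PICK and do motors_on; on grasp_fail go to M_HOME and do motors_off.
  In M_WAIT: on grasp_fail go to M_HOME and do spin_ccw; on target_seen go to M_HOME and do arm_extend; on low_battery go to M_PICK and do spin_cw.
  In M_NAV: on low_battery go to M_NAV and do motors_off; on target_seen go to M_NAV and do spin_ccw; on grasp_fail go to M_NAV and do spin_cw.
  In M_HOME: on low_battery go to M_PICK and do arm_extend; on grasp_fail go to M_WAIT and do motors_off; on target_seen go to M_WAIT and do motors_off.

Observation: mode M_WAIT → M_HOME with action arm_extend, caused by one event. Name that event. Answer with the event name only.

try grasp_fail: (M_WAIT, grasp_fail) → (M_HOME, spin_ccw)
try target_seen: (M_WAIT, target_seen) → (M_HOME, arm_extend)  ← matches
try low_battery: (M_WAIT, low_battery) → (M_PICK, spin_cw)

target_seen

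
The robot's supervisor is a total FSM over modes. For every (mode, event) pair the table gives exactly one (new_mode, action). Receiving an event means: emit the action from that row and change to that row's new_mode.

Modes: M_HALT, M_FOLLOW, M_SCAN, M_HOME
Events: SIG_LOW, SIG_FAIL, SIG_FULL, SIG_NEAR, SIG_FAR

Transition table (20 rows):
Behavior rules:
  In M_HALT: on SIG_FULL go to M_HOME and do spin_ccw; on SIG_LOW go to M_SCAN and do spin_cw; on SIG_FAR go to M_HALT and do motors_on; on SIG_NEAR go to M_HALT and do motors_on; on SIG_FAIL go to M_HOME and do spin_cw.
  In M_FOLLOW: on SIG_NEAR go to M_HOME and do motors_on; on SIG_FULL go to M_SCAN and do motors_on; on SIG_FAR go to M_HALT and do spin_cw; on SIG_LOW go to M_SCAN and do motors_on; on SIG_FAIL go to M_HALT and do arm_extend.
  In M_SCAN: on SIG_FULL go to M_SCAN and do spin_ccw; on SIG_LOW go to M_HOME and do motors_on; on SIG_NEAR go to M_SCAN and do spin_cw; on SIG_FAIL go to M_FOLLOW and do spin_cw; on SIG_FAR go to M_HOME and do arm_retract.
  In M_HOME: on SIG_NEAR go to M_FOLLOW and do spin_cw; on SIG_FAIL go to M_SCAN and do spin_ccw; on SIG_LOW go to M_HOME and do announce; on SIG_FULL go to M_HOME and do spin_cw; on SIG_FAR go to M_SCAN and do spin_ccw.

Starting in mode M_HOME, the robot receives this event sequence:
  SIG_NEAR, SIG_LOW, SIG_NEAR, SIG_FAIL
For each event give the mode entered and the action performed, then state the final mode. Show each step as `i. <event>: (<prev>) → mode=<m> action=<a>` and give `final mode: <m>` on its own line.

final mode: M_FOLLOW

1. SIG_NEAR: (M_HOME) → mode=M_FOLLOW action=spin_cw
2. SIG_LOW: (M_FOLLOW) → mode=M_SCAN action=motors_on
3. SIG_NEAR: (M_SCAN) → mode=M_SCAN action=spin_cw
4. SIG_FAIL: (M_SCAN) → mode=M_FOLLOW action=spin_cw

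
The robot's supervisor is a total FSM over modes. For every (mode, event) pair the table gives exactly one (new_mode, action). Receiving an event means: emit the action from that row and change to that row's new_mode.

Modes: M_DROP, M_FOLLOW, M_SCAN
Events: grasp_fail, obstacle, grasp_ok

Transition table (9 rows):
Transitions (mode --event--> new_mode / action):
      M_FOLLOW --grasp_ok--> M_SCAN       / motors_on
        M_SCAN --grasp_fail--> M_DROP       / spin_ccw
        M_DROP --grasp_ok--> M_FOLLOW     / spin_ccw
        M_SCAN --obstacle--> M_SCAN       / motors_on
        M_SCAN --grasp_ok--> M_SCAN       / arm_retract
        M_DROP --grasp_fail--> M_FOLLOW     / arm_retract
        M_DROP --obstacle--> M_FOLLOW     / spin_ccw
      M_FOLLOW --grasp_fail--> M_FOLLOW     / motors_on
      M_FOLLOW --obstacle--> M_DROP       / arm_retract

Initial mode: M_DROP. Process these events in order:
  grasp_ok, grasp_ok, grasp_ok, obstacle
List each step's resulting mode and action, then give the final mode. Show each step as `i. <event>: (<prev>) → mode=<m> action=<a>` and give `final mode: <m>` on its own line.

final mode: M_SCAN

1. grasp_ok: (M_DROP) → mode=M_FOLLOW action=spin_ccw
2. grasp_ok: (M_FOLLOW) → mode=M_SCAN action=motors_on
3. grasp_ok: (M_SCAN) → mode=M_SCAN action=arm_retract
4. obstacle: (M_SCAN) → mode=M_SCAN action=motors_on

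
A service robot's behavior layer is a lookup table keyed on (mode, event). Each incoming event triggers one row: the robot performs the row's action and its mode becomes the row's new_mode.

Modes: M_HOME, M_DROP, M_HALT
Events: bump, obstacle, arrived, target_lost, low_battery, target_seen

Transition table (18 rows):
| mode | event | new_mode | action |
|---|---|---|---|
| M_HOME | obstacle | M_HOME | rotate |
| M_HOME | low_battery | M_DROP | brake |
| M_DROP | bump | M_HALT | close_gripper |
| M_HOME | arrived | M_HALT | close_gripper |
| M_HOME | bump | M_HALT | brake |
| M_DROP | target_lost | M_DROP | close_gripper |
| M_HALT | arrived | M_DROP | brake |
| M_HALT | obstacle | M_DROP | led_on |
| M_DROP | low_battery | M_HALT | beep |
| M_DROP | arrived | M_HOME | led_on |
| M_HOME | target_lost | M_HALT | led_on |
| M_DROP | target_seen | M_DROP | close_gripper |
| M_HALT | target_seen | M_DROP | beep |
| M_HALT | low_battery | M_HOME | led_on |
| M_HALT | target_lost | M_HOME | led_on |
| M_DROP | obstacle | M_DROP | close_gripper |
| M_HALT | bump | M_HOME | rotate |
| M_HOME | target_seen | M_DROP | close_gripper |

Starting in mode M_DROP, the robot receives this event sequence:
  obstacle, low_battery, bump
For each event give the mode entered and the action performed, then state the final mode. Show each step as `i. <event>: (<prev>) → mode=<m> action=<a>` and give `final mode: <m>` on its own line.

final mode: M_HOME

1. obstacle: (M_DROP) → mode=M_DROP action=close_gripper
2. low_battery: (M_DROP) → mode=M_HALT action=beep
3. bump: (M_HALT) → mode=M_HOME action=rotate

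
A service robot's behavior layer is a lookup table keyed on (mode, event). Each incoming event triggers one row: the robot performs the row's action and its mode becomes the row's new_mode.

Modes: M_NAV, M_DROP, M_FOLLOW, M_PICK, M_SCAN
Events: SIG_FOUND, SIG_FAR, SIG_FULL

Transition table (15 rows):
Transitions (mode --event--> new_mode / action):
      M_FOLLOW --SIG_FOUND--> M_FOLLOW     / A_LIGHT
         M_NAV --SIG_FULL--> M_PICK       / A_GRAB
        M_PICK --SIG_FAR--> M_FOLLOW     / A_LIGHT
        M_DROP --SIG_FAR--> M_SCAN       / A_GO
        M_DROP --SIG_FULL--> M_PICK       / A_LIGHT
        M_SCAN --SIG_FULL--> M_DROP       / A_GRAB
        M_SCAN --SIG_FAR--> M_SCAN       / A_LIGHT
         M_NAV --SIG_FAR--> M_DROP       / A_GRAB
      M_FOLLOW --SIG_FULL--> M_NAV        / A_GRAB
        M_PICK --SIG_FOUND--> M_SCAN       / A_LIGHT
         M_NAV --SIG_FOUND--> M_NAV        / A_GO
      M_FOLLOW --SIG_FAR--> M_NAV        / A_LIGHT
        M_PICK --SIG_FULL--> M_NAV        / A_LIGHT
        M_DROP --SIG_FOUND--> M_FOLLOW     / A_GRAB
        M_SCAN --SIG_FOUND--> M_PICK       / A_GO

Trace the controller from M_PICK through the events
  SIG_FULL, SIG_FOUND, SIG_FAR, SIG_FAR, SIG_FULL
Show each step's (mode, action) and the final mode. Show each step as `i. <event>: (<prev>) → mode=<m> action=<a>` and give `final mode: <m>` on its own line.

1. SIG_FULL: (M_PICK) → mode=M_NAV action=A_LIGHT
2. SIG_FOUND: (M_NAV) → mode=M_NAV action=A_GO
3. SIG_FAR: (M_NAV) → mode=M_DROP action=A_GRAB
4. SIG_FAR: (M_DROP) → mode=M_SCAN action=A_GO
5. SIG_FULL: (M_SCAN) → mode=M_DROP action=A_GRAB

final mode: M_DROP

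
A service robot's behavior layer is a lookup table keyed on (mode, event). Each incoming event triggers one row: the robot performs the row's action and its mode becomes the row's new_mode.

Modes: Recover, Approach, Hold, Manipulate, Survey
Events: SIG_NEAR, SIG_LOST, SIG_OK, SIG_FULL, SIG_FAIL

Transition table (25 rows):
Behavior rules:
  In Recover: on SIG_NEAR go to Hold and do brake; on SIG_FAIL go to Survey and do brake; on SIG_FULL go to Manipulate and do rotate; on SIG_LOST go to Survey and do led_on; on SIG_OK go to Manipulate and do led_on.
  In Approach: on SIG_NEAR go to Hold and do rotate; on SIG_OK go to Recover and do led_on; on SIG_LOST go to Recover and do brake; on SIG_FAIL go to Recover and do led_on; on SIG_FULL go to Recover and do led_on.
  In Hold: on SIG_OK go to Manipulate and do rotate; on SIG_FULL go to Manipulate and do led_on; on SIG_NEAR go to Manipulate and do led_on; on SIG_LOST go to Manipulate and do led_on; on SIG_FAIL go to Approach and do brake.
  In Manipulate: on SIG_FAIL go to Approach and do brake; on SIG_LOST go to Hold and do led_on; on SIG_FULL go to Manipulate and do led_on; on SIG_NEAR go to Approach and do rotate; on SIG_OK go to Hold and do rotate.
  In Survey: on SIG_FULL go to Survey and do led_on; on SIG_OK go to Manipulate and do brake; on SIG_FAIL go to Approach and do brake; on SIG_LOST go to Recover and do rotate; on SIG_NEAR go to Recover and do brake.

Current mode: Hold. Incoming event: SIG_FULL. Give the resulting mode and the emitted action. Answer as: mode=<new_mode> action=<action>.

mode=Manipulate action=led_on

current mode = Hold; filter table to that mode:
  (Hold, SIG_OK) → (Manipulate, rotate)
  (Hold, SIG_FULL) → (Manipulate, led_on)  ← event matches
  (Hold, SIG_NEAR) → (Manipulate, led_on)
  (Hold, SIG_LOST) → (Manipulate, led_on)
  (Hold, SIG_FAIL) → (Approach, brake)
event = SIG_FULL selects (Manipulate, led_on)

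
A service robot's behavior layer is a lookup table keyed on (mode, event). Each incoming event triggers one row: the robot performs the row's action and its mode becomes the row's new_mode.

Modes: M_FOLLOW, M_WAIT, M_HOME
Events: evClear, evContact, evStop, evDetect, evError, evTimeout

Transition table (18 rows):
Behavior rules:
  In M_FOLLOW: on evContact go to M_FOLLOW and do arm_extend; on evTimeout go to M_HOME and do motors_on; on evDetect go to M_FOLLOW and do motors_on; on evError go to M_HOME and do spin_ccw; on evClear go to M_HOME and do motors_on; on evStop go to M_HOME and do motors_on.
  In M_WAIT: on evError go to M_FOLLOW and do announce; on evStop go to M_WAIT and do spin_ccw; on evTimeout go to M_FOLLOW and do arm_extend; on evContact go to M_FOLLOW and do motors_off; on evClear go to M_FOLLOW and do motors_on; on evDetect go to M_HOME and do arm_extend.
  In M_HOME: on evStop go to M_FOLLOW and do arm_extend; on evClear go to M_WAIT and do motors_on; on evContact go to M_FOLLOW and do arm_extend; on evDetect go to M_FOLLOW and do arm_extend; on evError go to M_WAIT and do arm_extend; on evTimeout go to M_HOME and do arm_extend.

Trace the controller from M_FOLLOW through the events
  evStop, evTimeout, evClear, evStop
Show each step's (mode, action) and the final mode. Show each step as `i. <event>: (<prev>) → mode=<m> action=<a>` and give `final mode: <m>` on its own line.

1. evStop: (M_FOLLOW) → mode=M_HOME action=motors_on
2. evTimeout: (M_HOME) → mode=M_HOME action=arm_extend
3. evClear: (M_HOME) → mode=M_WAIT action=motors_on
4. evStop: (M_WAIT) → mode=M_WAIT action=spin_ccw

final mode: M_WAIT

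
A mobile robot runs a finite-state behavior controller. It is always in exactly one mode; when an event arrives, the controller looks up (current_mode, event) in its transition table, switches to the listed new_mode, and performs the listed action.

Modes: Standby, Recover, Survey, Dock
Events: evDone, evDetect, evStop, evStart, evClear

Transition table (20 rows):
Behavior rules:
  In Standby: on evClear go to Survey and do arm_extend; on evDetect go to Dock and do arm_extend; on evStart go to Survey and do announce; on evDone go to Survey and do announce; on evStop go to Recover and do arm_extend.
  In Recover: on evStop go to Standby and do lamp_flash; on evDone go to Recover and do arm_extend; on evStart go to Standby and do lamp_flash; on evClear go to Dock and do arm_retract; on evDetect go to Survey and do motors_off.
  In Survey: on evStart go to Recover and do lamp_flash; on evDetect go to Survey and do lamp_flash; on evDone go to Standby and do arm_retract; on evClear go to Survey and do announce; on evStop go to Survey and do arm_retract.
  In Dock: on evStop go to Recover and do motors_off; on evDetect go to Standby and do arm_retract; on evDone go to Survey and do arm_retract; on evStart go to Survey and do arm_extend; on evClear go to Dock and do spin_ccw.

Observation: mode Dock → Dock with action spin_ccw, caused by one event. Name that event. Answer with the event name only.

evClear

try evDone: (Dock, evDone) → (Survey, arm_retract)
try evDetect: (Dock, evDetect) → (Standby, arm_retract)
try evStop: (Dock, evStop) → (Recover, motors_off)
try evStart: (Dock, evStart) → (Survey, arm_extend)
try evClear: (Dock, evClear) → (Dock, spin_ccw)  ← matches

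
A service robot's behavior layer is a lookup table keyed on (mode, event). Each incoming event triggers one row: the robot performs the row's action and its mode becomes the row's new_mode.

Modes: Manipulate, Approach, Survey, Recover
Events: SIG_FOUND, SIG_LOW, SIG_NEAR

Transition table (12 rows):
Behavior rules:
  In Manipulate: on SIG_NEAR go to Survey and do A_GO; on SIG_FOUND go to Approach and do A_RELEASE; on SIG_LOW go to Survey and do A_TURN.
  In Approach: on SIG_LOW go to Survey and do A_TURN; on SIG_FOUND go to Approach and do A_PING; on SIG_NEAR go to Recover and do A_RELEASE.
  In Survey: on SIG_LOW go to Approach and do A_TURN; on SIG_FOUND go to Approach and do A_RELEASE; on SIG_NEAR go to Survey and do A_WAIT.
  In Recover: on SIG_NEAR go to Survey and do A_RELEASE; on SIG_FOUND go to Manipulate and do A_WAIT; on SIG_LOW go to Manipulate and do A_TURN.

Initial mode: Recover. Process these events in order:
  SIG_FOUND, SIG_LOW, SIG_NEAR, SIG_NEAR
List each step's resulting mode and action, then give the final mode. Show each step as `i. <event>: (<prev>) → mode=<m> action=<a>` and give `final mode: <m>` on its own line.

final mode: Survey

1. SIG_FOUND: (Recover) → mode=Manipulate action=A_WAIT
2. SIG_LOW: (Manipulate) → mode=Survey action=A_TURN
3. SIG_NEAR: (Survey) → mode=Survey action=A_WAIT
4. SIG_NEAR: (Survey) → mode=Survey action=A_WAIT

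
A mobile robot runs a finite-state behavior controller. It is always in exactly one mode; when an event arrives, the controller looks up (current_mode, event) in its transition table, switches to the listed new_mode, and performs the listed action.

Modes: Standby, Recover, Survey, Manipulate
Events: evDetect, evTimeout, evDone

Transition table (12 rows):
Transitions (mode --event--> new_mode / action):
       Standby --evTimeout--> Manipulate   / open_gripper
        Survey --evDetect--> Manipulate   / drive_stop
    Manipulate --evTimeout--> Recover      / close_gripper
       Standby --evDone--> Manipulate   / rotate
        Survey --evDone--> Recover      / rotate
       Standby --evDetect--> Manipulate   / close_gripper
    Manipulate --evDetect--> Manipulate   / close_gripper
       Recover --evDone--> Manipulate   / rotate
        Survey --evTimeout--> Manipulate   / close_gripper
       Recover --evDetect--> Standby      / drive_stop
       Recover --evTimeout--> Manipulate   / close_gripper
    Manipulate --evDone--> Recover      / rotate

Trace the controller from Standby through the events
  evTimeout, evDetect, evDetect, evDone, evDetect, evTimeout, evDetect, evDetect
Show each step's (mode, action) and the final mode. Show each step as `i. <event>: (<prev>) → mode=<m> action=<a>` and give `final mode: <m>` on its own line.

1. evTimeout: (Standby) → mode=Manipulate action=open_gripper
2. evDetect: (Manipulate) → mode=Manipulate action=close_gripper
3. evDetect: (Manipulate) → mode=Manipulate action=close_gripper
4. evDone: (Manipulate) → mode=Recover action=rotate
5. evDetect: (Recover) → mode=Standby action=drive_stop
6. evTimeout: (Standby) → mode=Manipulate action=open_gripper
7. evDetect: (Manipulate) → mode=Manipulate action=close_gripper
8. evDetect: (Manipulate) → mode=Manipulate action=close_gripper

final mode: Manipulate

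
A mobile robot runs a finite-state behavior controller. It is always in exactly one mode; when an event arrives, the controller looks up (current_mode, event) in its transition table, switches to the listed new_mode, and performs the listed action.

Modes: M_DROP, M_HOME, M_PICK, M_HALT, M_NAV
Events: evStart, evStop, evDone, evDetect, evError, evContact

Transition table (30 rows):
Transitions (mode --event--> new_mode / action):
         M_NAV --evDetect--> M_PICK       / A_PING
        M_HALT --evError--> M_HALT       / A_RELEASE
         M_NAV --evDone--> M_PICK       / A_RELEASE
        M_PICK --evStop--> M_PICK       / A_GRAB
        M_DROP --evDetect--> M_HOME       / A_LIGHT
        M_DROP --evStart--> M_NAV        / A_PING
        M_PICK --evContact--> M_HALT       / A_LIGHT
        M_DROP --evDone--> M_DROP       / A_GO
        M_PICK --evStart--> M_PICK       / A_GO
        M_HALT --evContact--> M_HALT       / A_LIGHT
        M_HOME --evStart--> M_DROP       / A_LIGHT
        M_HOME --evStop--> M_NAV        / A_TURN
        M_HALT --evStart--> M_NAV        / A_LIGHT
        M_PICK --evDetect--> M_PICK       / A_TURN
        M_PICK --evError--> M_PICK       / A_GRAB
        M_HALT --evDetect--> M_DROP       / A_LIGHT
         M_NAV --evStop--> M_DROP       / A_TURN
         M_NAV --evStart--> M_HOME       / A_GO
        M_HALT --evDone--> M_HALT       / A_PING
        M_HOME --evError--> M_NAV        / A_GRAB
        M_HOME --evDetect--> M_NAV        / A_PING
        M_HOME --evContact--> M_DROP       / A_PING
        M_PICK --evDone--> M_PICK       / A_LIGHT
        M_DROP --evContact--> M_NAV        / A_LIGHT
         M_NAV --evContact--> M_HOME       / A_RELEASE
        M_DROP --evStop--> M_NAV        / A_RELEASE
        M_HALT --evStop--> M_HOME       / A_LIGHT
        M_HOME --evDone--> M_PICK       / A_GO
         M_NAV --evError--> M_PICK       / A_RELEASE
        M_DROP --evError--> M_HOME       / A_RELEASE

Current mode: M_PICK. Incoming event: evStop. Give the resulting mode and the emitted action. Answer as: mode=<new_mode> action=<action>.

current mode = M_PICK; filter table to that mode:
  (M_PICK, evStop) → (M_PICK, A_GRAB)  ← event matches
  (M_PICK, evContact) → (M_HALT, A_LIGHT)
  (M_PICK, evStart) → (M_PICK, A_GO)
  (M_PICK, evDetect) → (M_PICK, A_TURN)
  (M_PICK, evError) → (M_PICK, A_GRAB)
  (M_PICK, evDone) → (M_PICK, A_LIGHT)
event = evStop selects (M_PICK, A_GRAB)

mode=M_PICK action=A_GRAB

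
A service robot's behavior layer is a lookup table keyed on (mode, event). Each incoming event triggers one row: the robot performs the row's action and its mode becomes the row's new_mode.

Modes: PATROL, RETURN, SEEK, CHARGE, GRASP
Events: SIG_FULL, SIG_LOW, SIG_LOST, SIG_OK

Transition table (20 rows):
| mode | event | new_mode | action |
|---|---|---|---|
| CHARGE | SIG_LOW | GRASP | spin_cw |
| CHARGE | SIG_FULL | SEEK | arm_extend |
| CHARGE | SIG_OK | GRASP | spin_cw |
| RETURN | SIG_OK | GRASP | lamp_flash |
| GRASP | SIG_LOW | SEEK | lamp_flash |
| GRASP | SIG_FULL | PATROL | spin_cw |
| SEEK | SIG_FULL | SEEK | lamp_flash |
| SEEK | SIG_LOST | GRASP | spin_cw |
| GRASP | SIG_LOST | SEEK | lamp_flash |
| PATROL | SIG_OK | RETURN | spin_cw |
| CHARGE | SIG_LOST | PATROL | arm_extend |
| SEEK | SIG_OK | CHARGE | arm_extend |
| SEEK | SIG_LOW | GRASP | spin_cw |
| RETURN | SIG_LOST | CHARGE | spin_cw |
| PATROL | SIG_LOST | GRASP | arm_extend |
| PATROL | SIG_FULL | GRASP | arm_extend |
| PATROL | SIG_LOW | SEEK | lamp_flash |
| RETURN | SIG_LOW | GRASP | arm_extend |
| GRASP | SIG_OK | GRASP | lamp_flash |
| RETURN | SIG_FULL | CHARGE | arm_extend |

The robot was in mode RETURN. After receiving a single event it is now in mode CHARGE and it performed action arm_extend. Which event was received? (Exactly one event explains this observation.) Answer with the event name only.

SIG_FULL

try SIG_FULL: (RETURN, SIG_FULL) → (CHARGE, arm_extend)  ← matches
try SIG_LOW: (RETURN, SIG_LOW) → (GRASP, arm_extend)
try SIG_LOST: (RETURN, SIG_LOST) → (CHARGE, spin_cw)
try SIG_OK: (RETURN, SIG_OK) → (GRASP, lamp_flash)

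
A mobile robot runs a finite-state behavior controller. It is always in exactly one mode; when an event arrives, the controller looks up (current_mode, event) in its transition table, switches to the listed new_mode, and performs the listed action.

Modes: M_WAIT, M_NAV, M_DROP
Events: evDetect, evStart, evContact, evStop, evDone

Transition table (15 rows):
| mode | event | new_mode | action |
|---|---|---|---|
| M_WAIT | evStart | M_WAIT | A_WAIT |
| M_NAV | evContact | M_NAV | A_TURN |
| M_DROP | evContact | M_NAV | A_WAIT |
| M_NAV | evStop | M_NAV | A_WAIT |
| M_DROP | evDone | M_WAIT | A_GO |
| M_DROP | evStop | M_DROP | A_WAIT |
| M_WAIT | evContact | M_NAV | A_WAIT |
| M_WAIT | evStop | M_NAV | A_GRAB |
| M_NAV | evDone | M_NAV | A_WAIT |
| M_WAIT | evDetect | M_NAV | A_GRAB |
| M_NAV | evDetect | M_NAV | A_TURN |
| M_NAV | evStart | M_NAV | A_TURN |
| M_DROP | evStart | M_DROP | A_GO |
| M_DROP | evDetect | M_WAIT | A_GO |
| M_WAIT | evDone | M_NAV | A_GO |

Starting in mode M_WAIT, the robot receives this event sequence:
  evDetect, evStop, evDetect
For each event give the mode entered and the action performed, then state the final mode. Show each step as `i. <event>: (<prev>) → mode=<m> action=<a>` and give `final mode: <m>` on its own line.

final mode: M_NAV

1. evDetect: (M_WAIT) → mode=M_NAV action=A_GRAB
2. evStop: (M_NAV) → mode=M_NAV action=A_WAIT
3. evDetect: (M_NAV) → mode=M_NAV action=A_TURN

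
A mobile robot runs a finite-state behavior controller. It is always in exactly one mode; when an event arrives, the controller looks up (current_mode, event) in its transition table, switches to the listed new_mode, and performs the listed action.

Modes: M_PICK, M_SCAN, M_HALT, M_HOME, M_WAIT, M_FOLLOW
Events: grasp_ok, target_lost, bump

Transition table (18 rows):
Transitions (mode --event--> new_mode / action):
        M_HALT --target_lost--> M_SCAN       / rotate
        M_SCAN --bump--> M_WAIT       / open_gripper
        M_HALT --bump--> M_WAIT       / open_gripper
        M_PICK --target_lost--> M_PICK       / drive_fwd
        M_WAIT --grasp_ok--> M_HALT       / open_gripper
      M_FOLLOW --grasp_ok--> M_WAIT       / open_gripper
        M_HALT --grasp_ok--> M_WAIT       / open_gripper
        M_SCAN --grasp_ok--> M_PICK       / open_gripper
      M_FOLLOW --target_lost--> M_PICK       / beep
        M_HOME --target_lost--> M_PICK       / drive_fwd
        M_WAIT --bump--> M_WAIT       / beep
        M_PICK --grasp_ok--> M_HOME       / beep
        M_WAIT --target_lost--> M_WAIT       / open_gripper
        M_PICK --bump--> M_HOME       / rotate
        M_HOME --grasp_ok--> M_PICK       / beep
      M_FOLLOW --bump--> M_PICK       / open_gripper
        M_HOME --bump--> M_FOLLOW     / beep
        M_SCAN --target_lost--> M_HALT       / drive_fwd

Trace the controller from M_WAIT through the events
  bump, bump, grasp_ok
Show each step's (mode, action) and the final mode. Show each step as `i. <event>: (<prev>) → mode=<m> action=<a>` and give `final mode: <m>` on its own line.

1. bump: (M_WAIT) → mode=M_WAIT action=beep
2. bump: (M_WAIT) → mode=M_WAIT action=beep
3. grasp_ok: (M_WAIT) → mode=M_HALT action=open_gripper

final mode: M_HALT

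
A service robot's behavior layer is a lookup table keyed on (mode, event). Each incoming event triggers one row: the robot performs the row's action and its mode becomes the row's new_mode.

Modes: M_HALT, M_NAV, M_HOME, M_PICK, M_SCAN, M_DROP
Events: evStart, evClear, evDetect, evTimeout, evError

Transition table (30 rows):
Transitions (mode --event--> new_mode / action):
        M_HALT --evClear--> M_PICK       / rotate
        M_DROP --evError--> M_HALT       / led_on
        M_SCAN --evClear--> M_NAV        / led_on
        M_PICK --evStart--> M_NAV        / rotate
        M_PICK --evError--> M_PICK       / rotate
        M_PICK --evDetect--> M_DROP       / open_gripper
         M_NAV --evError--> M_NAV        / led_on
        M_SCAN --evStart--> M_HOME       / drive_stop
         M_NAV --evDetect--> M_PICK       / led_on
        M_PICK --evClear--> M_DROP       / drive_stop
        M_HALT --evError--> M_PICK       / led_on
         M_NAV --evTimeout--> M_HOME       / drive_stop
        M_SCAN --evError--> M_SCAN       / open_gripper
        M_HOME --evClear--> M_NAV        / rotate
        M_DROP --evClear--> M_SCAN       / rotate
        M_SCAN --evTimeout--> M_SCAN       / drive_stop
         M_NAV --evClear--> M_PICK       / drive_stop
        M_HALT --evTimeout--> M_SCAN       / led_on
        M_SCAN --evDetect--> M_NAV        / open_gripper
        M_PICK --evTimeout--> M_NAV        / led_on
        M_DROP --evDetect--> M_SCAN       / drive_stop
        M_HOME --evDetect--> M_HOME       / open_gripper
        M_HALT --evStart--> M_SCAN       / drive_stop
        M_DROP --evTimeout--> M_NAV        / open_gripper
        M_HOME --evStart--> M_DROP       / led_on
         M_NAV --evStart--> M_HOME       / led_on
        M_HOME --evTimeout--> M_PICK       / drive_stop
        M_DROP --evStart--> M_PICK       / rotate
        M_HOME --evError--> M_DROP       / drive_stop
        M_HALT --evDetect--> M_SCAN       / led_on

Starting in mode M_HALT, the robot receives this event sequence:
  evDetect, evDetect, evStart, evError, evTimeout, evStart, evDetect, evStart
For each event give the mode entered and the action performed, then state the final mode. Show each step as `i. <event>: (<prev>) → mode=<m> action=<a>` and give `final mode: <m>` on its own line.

final mode: M_DROP

1. evDetect: (M_HALT) → mode=M_SCAN action=led_on
2. evDetect: (M_SCAN) → mode=M_NAV action=open_gripper
3. evStart: (M_NAV) → mode=M_HOME action=led_on
4. evError: (M_HOME) → mode=M_DROP action=drive_stop
5. evTimeout: (M_DROP) → mode=M_NAV action=open_gripper
6. evStart: (M_NAV) → mode=M_HOME action=led_on
7. evDetect: (M_HOME) → mode=M_HOME action=open_gripper
8. evStart: (M_HOME) → mode=M_DROP action=led_on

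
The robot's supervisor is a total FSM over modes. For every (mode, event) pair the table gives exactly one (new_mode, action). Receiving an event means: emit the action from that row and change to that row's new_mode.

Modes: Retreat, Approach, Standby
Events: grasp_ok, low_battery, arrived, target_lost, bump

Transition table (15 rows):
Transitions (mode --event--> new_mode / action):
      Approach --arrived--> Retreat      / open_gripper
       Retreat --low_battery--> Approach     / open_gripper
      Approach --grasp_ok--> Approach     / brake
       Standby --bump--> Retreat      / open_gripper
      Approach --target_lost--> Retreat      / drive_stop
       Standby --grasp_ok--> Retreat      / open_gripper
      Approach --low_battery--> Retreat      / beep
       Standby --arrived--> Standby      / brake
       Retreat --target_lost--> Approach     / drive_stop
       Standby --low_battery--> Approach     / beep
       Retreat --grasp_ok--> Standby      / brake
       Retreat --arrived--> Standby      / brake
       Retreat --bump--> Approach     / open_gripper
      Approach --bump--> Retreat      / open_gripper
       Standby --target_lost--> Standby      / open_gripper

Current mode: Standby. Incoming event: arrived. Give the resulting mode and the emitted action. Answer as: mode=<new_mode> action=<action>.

mode=Standby action=brake

current mode = Standby; filter table to that mode:
  (Standby, bump) → (Retreat, open_gripper)
  (Standby, grasp_ok) → (Retreat, open_gripper)
  (Standby, arrived) → (Standby, brake)  ← event matches
  (Standby, low_battery) → (Approach, beep)
  (Standby, target_lost) → (Standby, open_gripper)
event = arrived selects (Standby, brake)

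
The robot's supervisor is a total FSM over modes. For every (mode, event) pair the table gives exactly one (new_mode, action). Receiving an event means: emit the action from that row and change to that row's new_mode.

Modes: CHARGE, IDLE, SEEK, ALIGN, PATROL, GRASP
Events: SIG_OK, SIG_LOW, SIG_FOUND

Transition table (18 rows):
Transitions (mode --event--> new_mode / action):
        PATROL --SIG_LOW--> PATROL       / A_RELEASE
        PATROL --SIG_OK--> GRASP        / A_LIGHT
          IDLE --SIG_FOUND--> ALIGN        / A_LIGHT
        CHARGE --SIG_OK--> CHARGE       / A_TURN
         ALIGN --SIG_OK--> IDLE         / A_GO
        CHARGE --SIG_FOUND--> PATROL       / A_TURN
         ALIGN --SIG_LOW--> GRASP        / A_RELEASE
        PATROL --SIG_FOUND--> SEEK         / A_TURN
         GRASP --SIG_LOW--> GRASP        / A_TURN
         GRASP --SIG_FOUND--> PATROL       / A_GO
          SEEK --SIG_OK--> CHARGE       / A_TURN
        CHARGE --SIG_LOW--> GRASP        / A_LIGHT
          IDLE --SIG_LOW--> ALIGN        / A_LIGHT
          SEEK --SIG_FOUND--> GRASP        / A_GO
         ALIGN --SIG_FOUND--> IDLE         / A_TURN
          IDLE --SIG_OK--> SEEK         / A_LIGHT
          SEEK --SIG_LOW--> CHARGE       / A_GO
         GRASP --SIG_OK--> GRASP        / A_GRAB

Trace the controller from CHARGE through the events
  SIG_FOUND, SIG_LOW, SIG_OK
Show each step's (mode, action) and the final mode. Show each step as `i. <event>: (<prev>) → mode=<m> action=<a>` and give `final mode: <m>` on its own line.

1. SIG_FOUND: (CHARGE) → mode=PATROL action=A_TURN
2. SIG_LOW: (PATROL) → mode=PATROL action=A_RELEASE
3. SIG_OK: (PATROL) → mode=GRASP action=A_LIGHT

final mode: GRASP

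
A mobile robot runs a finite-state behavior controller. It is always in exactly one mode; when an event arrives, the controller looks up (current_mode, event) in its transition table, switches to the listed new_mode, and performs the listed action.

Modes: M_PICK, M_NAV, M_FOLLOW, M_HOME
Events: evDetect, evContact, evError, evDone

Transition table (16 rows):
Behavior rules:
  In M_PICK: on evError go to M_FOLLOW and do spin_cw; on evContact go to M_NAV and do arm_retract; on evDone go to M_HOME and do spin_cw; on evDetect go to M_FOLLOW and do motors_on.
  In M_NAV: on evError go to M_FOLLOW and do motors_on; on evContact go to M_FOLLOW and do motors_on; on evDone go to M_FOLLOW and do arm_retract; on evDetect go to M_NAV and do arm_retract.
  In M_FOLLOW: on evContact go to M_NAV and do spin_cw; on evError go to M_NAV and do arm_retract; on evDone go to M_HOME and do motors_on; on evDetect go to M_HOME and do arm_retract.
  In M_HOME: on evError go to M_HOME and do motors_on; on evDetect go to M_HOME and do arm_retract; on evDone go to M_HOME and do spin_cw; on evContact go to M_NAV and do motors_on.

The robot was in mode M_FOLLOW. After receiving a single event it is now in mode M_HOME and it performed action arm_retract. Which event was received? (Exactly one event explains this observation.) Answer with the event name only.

evDetect

try evDetect: (M_FOLLOW, evDetect) → (M_HOME, arm_retract)  ← matches
try evContact: (M_FOLLOW, evContact) → (M_NAV, spin_cw)
try evError: (M_FOLLOW, evError) → (M_NAV, arm_retract)
try evDone: (M_FOLLOW, evDone) → (M_HOME, motors_on)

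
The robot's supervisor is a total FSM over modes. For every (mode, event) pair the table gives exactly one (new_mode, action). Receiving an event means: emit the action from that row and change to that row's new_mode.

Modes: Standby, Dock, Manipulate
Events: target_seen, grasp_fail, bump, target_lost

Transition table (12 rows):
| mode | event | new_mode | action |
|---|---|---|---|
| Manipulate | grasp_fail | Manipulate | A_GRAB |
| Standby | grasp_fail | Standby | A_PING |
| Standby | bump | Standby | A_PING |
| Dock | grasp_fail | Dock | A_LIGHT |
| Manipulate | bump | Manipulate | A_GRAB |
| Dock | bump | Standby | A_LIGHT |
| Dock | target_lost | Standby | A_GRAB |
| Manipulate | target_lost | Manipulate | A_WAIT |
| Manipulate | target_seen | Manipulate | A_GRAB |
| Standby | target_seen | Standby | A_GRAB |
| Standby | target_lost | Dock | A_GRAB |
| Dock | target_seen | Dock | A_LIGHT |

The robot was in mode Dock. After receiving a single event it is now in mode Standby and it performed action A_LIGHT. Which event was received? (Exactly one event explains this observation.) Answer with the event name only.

try target_seen: (Dock, target_seen) → (Dock, A_LIGHT)
try grasp_fail: (Dock, grasp_fail) → (Dock, A_LIGHT)
try bump: (Dock, bump) → (Standby, A_LIGHT)  ← matches
try target_lost: (Dock, target_lost) → (Standby, A_GRAB)

bump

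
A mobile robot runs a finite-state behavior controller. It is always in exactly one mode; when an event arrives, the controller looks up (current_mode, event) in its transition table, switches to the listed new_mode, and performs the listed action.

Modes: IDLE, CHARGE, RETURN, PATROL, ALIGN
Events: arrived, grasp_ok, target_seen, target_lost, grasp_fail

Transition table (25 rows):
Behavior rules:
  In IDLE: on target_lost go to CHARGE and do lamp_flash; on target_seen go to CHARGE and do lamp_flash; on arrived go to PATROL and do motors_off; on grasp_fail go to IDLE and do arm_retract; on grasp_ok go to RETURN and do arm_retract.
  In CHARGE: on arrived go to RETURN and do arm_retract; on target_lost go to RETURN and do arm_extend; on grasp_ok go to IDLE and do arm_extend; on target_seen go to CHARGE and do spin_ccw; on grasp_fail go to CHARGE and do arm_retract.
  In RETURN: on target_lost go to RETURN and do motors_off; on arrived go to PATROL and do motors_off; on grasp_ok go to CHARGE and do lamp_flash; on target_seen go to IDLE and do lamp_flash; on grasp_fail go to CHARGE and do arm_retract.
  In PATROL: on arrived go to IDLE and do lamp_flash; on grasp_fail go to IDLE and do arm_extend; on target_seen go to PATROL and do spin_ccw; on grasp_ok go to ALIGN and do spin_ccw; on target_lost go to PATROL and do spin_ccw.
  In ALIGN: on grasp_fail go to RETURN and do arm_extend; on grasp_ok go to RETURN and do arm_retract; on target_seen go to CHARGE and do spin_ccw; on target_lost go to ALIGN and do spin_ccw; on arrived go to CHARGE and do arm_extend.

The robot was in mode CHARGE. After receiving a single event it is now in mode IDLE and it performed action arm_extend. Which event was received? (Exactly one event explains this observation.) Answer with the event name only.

try arrived: (CHARGE, arrived) → (RETURN, arm_retract)
try grasp_ok: (CHARGE, grasp_ok) → (IDLE, arm_extend)  ← matches
try target_seen: (CHARGE, target_seen) → (CHARGE, spin_ccw)
try target_lost: (CHARGE, target_lost) → (RETURN, arm_extend)
try grasp_fail: (CHARGE, grasp_fail) → (CHARGE, arm_retract)

grasp_ok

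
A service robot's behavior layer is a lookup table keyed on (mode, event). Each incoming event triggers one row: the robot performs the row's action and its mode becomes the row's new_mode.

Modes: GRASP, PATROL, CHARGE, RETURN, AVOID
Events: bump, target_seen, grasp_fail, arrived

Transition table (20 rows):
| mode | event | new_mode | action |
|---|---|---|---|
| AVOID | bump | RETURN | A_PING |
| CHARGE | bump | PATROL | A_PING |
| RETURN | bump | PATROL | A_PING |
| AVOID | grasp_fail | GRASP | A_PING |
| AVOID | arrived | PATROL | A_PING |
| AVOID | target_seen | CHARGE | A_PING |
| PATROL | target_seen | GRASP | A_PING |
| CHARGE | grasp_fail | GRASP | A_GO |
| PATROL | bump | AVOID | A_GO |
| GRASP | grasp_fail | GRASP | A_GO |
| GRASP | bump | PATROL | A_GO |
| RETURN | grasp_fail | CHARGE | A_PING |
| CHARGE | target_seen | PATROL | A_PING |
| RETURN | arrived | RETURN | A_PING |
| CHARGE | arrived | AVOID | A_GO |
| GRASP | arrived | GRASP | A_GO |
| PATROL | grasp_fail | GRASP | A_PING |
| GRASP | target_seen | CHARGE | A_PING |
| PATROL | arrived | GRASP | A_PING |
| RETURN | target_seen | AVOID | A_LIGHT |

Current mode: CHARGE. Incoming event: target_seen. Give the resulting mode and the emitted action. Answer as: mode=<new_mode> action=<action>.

current mode = CHARGE; filter table to that mode:
  (CHARGE, bump) → (PATROL, A_PING)
  (CHARGE, grasp_fail) → (GRASP, A_GO)
  (CHARGE, target_seen) → (PATROL, A_PING)  ← event matches
  (CHARGE, arrived) → (AVOID, A_GO)
event = target_seen selects (PATROL, A_PING)

mode=PATROL action=A_PING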